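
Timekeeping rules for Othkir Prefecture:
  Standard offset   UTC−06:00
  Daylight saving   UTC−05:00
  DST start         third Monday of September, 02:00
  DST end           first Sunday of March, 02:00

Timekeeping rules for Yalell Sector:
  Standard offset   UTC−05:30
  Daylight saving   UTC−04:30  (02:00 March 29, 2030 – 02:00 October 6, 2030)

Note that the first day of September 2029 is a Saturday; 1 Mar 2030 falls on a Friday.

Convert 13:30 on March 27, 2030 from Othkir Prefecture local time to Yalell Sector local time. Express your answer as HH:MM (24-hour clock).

14:00

1 September 2029 is a Saturday, so the first Monday is September 3 and the third is September 17.
1 March 2030 is a Friday, so the first Sunday is March 3.
March 27, 2030 does not fall between 17 September 2029 and 3 March 2030, so daylight saving is not in effect and Othkir Prefecture is at UTC−06:00.
13:30 Othkir Prefecture + 6h = 19:30 UTC.
At the standard offset (UTC−05:30), 19:30 UTC − 5h30m = 14:00 Yalell Sector standard time.
The standard-time date in Yalell Sector, March 27, 2030, is outside the daylight-saving period (29 March – 6 October), so Yalell Sector is on standard time, UTC−05:30.
19:30 UTC − 5h30m = 14:00 Yalell Sector.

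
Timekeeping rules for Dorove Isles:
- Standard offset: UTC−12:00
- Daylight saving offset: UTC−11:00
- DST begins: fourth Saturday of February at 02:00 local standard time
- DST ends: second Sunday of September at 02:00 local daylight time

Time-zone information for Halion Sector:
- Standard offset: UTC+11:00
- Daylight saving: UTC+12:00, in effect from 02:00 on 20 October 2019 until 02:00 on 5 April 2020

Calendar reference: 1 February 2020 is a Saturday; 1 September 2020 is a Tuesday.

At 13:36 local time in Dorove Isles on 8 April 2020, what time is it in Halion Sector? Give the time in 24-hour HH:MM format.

1 February 2020 is a Saturday, so the first Saturday is February 1 and the fourth is February 22.
1 September 2020 is a Tuesday, so the first Sunday is September 6 and the second is September 13.
8 April 2020 lies within the daylight-saving period (22 February – 13 September), so Dorove Isles is on daylight time, UTC−11:00.
13:36 Dorove Isles + 11h = 00:36 UTC (rolling into the next day, 9 April 2020).
At the standard offset (UTC+11:00), 00:36 UTC + 11h = 11:36 Halion Sector standard time.
Daylight saving runs 20 October 2019 – 5 April 2020; the standard-time date in Halion Sector, 9 April 2020, is outside that window, so Halion Sector is on standard time at UTC+11:00.
00:36 UTC + 11h = 11:36 Halion Sector.

11:36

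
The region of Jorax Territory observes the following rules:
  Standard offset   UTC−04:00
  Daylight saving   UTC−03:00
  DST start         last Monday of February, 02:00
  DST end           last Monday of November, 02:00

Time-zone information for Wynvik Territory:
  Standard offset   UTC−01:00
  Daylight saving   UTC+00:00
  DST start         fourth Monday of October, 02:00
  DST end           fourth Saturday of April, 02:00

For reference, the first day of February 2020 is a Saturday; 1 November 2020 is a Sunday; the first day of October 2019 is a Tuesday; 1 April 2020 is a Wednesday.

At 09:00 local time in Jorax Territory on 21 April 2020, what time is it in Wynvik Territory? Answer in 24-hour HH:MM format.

1 February 2020 is a Saturday, so Mondays fall on 3, 10, 17, 24; the last is February 24.
1 November 2020 is a Sunday, so Mondays fall on 2, 9, 16, 23, 30; the last is November 30.
21 April 2020 lies within the daylight-saving period (24 February – 30 November), so Jorax Territory is on daylight time, UTC−03:00.
09:00 Jorax Territory + 3h = 12:00 UTC.
1 October 2019 is a Tuesday, so the first Monday is October 7 and the fourth is October 28.
1 April 2020 is a Wednesday, so the first Saturday is April 4 and the fourth is April 25.
At the standard offset (UTC−01:00), 12:00 UTC − 1h = 11:00 Wynvik Territory standard time.
The standard-time date in Wynvik Territory, 21 April 2020, lies within the daylight-saving period (28 October 2019 – 25 April 2020), so Wynvik Territory is on daylight time, UTC+00:00.
12:00 UTC + 0h = 12:00 Wynvik Territory.

12:00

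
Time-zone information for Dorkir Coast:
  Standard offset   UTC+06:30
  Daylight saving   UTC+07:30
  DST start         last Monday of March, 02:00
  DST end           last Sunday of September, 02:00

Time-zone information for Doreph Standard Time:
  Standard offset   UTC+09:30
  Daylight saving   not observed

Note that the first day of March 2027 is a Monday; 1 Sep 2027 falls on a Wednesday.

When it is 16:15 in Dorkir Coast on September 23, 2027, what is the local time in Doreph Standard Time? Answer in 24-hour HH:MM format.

1 March 2027 is a Monday, so Mondays fall on 1, 8, 15, 22, 29; the last is March 29.
1 September 2027 is a Wednesday, so Sundays fall on 5, 12, 19, 26; the last is September 26.
September 23, 2027 lies within the daylight-saving period (29 March – 26 September), so Dorkir Coast is on daylight time, UTC+07:30.
16:15 Dorkir Coast − 7h30m = 08:45 UTC.
Doreph Standard Time stays on UTC+09:30 all year.
08:45 UTC + 9h30m = 18:15 Doreph Standard Time.

18:15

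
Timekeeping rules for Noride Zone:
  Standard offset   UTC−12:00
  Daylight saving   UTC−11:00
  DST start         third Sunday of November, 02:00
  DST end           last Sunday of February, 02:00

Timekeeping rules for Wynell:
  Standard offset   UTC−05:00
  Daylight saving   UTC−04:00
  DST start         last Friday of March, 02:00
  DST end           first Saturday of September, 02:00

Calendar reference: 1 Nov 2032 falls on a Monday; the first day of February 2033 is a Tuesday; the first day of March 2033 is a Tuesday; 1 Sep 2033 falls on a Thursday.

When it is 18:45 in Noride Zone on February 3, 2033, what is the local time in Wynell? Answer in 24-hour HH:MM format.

1 November 2032 is a Monday, so the first Sunday is November 7 and the third is November 21.
1 February 2033 is a Tuesday, so Sundays fall on 6, 13, 20, 27; the last is February 27.
Daylight saving runs 21 November 2032 – 27 February 2033; February 3, 2033 is inside that window, so Noride Zone is at UTC−11:00.
18:45 Noride Zone + 11h = 05:45 UTC (rolling into the next day, 4 February 2033).
1 March 2033 is a Tuesday, so Fridays fall on 4, 11, 18, 25; the last is March 25.
1 September 2033 is a Thursday, so the first Saturday is September 3.
At the standard offset (UTC−05:00), 05:45 UTC − 5h = 00:45 Wynell standard time.
Daylight saving runs 25 March – 3 September; the standard-time date in Wynell, February 4, 2033, is outside that window, so Wynell is on standard time at UTC−05:00.
05:45 UTC − 5h = 00:45 Wynell.

00:45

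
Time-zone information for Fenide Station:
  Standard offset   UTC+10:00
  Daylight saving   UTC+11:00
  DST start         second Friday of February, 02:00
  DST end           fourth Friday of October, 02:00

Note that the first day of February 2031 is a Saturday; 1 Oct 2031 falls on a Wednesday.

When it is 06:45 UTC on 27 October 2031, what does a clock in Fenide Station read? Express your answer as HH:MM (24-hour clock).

1 February 2031 is a Saturday, so the first Friday is February 7 and the second is February 14.
1 October 2031 is a Wednesday, so the first Friday is October 3 and the fourth is October 24.
At the standard offset (UTC+10:00), 06:45 UTC + 10h = 16:45 Fenide Station standard time.
The standard-time date in Fenide Station, 27 October 2031, does not fall between 14 February and 24 October, so daylight saving is not in effect and Fenide Station is at UTC+10:00.
06:45 UTC + 10h = 16:45 local.

16:45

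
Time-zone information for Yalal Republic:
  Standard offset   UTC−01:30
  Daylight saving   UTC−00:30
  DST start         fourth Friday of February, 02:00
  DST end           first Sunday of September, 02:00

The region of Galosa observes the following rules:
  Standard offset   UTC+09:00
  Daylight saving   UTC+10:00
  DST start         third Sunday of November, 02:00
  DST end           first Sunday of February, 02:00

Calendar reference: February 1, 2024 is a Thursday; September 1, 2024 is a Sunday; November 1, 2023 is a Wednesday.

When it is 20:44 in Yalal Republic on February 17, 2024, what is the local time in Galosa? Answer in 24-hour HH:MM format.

1 February 2024 is a Thursday, so the first Friday is February 2 and the fourth is February 23.
1 September 2024 is a Sunday, so the first Sunday is September 1.
February 17, 2024 is outside the daylight-saving period (23 February – 1 September), so Yalal Republic is on standard time, UTC−01:30.
20:44 Yalal Republic + 1h30m = 22:14 UTC.
1 November 2023 is a Wednesday, so the first Sunday is November 5 and the third is November 19.
1 February 2024 is a Thursday, so the first Sunday is February 4.
At the standard offset (UTC+09:00), 22:14 UTC + 9h = 07:14 Galosa standard time (rolling into the next day, 18 February 2024).
Daylight saving runs 19 November 2023 – 4 February 2024; the standard-time date in Galosa, February 18, 2024, is outside that window, so Galosa is on standard time at UTC+09:00.
22:14 UTC + 9h = 07:14 Galosa (rolling into the next day, 18 February 2024).

07:14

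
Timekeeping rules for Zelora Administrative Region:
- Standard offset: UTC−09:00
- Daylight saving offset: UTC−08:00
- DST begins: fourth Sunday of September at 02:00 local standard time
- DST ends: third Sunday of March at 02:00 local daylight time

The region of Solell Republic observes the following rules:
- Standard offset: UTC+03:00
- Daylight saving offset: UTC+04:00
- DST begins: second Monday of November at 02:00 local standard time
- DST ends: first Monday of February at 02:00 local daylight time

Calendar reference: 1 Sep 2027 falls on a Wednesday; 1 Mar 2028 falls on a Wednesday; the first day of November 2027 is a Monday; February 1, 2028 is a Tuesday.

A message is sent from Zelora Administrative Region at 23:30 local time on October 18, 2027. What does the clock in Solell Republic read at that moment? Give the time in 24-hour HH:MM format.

10:30

1 September 2027 is a Wednesday, so the first Sunday is September 5 and the fourth is September 26.
1 March 2028 is a Wednesday, so the first Sunday is March 5 and the third is March 19.
Daylight saving runs 26 September 2027 – 19 March 2028; October 18, 2027 is inside that window, so Zelora Administrative Region is at UTC−08:00.
23:30 Zelora Administrative Region + 8h = 07:30 UTC (rolling into the next day, 19 October 2027).
1 November 2027 is a Monday, so the first Monday is November 1 and the second is November 8.
1 February 2028 is a Tuesday, so the first Monday is February 7.
At the standard offset (UTC+03:00), 07:30 UTC + 3h = 10:30 Solell Republic standard time.
Daylight saving runs 8 November 2027 – 7 February 2028; the standard-time date in Solell Republic, October 19, 2027, is outside that window, so Solell Republic is on standard time at UTC+03:00.
07:30 UTC + 3h = 10:30 Solell Republic.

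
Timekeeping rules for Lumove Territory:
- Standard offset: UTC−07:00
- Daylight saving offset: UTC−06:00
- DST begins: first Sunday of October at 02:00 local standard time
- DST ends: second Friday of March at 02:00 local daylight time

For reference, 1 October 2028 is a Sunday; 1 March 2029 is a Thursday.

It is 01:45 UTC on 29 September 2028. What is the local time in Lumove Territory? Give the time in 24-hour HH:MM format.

1 October 2028 is a Sunday, so the first Sunday is October 1.
1 March 2029 is a Thursday, so the first Friday is March 2 and the second is March 9.
At the standard offset (UTC−07:00), 01:45 UTC − 7h = 18:45 Lumove Territory standard time (rolling into the previous day, 28 September 2028).
The standard-time date in Lumove Territory, 28 September 2028, is outside the daylight-saving period (1 October 2028 – 9 March 2029), so Lumove Territory is on standard time, UTC−07:00.
01:45 UTC − 7h = 18:45 local (rolling into the previous day, 28 September 2028).

18:45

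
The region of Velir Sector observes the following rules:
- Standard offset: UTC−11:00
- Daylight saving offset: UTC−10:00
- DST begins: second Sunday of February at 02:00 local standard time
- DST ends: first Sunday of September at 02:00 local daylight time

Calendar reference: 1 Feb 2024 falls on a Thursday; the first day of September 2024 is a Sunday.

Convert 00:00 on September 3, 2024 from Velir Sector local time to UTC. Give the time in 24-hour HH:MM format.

11:00

1 February 2024 is a Thursday, so the first Sunday is February 4 and the second is February 11.
1 September 2024 is a Sunday, so the first Sunday is September 1.
September 3, 2024 does not fall between 11 February and 1 September, so daylight saving is not in effect and Velir Sector is at UTC−11:00.
00:00 local + 11h = 11:00 UTC.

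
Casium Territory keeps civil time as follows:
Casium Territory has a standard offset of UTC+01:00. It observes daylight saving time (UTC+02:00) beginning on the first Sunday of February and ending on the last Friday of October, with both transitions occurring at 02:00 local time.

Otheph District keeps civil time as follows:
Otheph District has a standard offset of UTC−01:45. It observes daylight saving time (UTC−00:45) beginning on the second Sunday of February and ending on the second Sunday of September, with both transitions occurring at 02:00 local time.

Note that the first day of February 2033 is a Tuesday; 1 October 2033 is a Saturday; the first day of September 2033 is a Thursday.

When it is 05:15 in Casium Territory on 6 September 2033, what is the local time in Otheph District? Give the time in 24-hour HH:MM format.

1 February 2033 is a Tuesday, so the first Sunday is February 6.
1 October 2033 is a Saturday, so Fridays fall on 7, 14, 21, 28; the last is October 28.
6 September 2033 lies within the daylight-saving period (6 February – 28 October), so Casium Territory is on daylight time, UTC+02:00.
05:15 Casium Territory − 2h = 03:15 UTC.
1 February 2033 is a Tuesday, so the first Sunday is February 6 and the second is February 13.
1 September 2033 is a Thursday, so the first Sunday is September 4 and the second is September 11.
At the standard offset (UTC−01:45), 03:15 UTC − 1h45m = 01:30 Otheph District standard time.
The standard-time date in Otheph District, 6 September 2033, lies within the daylight-saving period (13 February – 11 September), so Otheph District is on daylight time, UTC−00:45.
03:15 UTC − 0h45m = 02:30 Otheph District.

02:30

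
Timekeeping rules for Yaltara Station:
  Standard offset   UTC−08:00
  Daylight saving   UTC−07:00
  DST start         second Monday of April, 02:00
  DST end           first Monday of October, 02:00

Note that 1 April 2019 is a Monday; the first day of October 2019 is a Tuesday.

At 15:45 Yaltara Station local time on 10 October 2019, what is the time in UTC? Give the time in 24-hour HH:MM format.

23:45

1 April 2019 is a Monday, so the first Monday is April 1 and the second is April 8.
1 October 2019 is a Tuesday, so the first Monday is October 7.
10 October 2019 is outside the daylight-saving period (8 April – 7 October), so Yaltara Station is on standard time, UTC−08:00.
15:45 local + 8h = 23:45 UTC.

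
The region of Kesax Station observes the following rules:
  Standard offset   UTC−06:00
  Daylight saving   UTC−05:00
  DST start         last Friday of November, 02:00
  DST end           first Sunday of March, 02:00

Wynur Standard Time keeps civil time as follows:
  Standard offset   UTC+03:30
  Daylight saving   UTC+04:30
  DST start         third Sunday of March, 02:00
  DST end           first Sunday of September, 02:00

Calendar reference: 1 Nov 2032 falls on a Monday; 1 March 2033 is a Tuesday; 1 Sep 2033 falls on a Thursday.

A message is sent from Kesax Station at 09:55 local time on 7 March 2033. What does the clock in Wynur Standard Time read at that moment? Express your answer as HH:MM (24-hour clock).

1 November 2032 is a Monday, so Fridays fall on 5, 12, 19, 26; the last is November 26.
1 March 2033 is a Tuesday, so the first Sunday is March 6.
Daylight saving runs 26 November 2032 – 6 March 2033; 7 March 2033 is outside that window, so Kesax Station is on standard time at UTC−06:00.
09:55 Kesax Station + 6h = 15:55 UTC.
1 March 2033 is a Tuesday, so the first Sunday is March 6 and the third is March 20.
1 September 2033 is a Thursday, so the first Sunday is September 4.
At the standard offset (UTC+03:30), 15:55 UTC + 3h30m = 19:25 Wynur Standard Time standard time.
The standard-time date in Wynur Standard Time, 7 March 2033, does not fall between 20 March and 4 September, so daylight saving is not in effect and Wynur Standard Time is at UTC+03:30.
15:55 UTC + 3h30m = 19:25 Wynur Standard Time.

19:25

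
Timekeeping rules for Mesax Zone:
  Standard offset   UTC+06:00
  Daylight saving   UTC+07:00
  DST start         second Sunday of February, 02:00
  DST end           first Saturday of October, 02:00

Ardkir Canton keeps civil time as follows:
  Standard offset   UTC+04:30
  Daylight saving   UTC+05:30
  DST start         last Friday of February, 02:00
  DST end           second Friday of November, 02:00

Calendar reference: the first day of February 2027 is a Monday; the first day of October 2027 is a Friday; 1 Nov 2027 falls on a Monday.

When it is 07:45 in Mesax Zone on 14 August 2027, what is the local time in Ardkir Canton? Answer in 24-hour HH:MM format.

1 February 2027 is a Monday, so the first Sunday is February 7 and the second is February 14.
1 October 2027 is a Friday, so the first Saturday is October 2.
Daylight saving runs 14 February – 2 October; 14 August 2027 is inside that window, so Mesax Zone is at UTC+07:00.
07:45 Mesax Zone − 7h = 00:45 UTC.
1 February 2027 is a Monday, so Fridays fall on 5, 12, 19, 26; the last is February 26.
1 November 2027 is a Monday, so the first Friday is November 5 and the second is November 12.
At the standard offset (UTC+04:30), 00:45 UTC + 4h30m = 05:15 Ardkir Canton standard time.
Daylight saving runs 26 February – 12 November; the standard-time date in Ardkir Canton, 14 August 2027, is inside that window, so Ardkir Canton is at UTC+05:30.
00:45 UTC + 5h30m = 06:15 Ardkir Canton.

06:15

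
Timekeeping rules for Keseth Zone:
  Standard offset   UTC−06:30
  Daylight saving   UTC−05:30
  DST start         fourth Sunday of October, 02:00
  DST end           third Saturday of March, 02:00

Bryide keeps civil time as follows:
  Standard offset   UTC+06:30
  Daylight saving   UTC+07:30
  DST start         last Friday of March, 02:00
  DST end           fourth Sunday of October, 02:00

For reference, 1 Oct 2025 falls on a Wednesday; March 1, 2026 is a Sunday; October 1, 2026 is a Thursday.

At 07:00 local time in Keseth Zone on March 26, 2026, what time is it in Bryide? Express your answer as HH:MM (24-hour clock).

20:00

1 October 2025 is a Wednesday, so the first Sunday is October 5 and the fourth is October 26.
1 March 2026 is a Sunday, so the first Saturday is March 7 and the third is March 21.
March 26, 2026 does not fall between 26 October 2025 and 21 March 2026, so daylight saving is not in effect and Keseth Zone is at UTC−06:30.
07:00 Keseth Zone + 6h30m = 13:30 UTC.
1 March 2026 is a Sunday, so Fridays fall on 6, 13, 20, 27; the last is March 27.
1 October 2026 is a Thursday, so the first Sunday is October 4 and the fourth is October 25.
At the standard offset (UTC+06:30), 13:30 UTC + 6h30m = 20:00 Bryide standard time.
The standard-time date in Bryide, March 26, 2026, is outside the daylight-saving period (27 March – 25 October), so Bryide is on standard time, UTC+06:30.
13:30 UTC + 6h30m = 20:00 Bryide.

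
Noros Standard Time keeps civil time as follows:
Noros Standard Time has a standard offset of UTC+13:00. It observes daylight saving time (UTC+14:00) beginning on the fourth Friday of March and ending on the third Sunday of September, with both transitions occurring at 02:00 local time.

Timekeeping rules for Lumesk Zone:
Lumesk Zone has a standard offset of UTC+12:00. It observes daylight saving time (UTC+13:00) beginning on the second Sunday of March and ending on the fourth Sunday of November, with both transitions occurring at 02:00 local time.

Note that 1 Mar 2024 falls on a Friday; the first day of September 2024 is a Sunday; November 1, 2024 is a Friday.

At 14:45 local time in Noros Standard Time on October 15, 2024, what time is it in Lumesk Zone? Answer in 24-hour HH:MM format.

1 March 2024 is a Friday, so the first Friday is March 1 and the fourth is March 22.
1 September 2024 is a Sunday, so the first Sunday is September 1 and the third is September 15.
Daylight saving runs 22 March – 15 September; October 15, 2024 is outside that window, so Noros Standard Time is on standard time at UTC+13:00.
14:45 Noros Standard Time − 13h = 01:45 UTC.
1 March 2024 is a Friday, so the first Sunday is March 3 and the second is March 10.
1 November 2024 is a Friday, so the first Sunday is November 3 and the fourth is November 24.
At the standard offset (UTC+12:00), 01:45 UTC + 12h = 13:45 Lumesk Zone standard time.
Daylight saving runs 10 March – 24 November; the standard-time date in Lumesk Zone, October 15, 2024, is inside that window, so Lumesk Zone is at UTC+13:00.
01:45 UTC + 13h = 14:45 Lumesk Zone.

14:45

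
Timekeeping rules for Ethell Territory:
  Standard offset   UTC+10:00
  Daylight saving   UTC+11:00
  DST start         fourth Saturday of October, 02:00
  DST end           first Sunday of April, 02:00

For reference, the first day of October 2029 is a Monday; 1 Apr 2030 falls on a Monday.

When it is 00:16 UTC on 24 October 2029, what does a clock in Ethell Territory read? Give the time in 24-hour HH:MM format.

1 October 2029 is a Monday, so the first Saturday is October 6 and the fourth is October 27.
1 April 2030 is a Monday, so the first Sunday is April 7.
At the standard offset (UTC+10:00), 00:16 UTC + 10h = 10:16 Ethell Territory standard time.
Daylight saving runs 27 October 2029 – 7 April 2030; the standard-time date in Ethell Territory, 24 October 2029, is outside that window, so Ethell Territory is on standard time at UTC+10:00.
00:16 UTC + 10h = 10:16 local.

10:16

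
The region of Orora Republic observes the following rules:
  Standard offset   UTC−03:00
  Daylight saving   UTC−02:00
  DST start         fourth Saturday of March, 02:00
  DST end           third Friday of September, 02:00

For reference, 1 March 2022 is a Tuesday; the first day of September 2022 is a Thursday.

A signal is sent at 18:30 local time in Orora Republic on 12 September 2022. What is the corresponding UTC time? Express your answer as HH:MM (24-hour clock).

1 March 2022 is a Tuesday, so the first Saturday is March 5 and the fourth is March 26.
1 September 2022 is a Thursday, so the first Friday is September 2 and the third is September 16.
12 September 2022 falls between 26 March and 16 September, so daylight saving is in effect and Orora Republic is at UTC−02:00.
18:30 local + 2h = 20:30 UTC.

20:30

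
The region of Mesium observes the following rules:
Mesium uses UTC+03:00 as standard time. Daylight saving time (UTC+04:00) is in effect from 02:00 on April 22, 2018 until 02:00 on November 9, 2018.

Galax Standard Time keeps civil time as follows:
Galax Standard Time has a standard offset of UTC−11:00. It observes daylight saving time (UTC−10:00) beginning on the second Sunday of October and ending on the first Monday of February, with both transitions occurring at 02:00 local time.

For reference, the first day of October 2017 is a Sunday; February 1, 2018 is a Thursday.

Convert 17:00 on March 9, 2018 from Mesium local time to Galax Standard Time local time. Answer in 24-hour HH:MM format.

03:00

March 9, 2018 does not fall between 22 April and 9 November, so daylight saving is not in effect and Mesium is at UTC+03:00.
17:00 Mesium − 3h = 14:00 UTC.
1 October 2017 is a Sunday, so the first Sunday is October 1 and the second is October 8.
1 February 2018 is a Thursday, so the first Monday is February 5.
At the standard offset (UTC−11:00), 14:00 UTC − 11h = 03:00 Galax Standard Time standard time.
Daylight saving runs 8 October 2017 – 5 February 2018; the standard-time date in Galax Standard Time, March 9, 2018, is outside that window, so Galax Standard Time is on standard time at UTC−11:00.
14:00 UTC − 11h = 03:00 Galax Standard Time.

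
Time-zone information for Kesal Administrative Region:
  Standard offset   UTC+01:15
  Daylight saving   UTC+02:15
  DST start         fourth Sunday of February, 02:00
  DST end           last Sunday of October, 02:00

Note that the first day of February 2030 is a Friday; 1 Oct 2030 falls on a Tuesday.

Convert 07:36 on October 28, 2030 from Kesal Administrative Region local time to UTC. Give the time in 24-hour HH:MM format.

06:21

1 February 2030 is a Friday, so the first Sunday is February 3 and the fourth is February 24.
1 October 2030 is a Tuesday, so Sundays fall on 6, 13, 20, 27; the last is October 27.
Daylight saving runs 24 February – 27 October; October 28, 2030 is outside that window, so Kesal Administrative Region is on standard time at UTC+01:15.
07:36 local − 1h15m = 06:21 UTC.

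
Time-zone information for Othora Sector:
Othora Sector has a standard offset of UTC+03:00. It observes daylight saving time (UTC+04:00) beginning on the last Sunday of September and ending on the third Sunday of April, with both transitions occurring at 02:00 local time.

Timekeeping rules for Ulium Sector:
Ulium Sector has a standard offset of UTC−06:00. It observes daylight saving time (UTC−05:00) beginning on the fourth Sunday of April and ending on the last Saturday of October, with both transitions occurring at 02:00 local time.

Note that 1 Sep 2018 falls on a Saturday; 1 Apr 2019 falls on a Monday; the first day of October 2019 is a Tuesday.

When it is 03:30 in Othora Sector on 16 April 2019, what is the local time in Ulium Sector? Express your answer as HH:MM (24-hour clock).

1 September 2018 is a Saturday, so Sundays fall on 2, 9, 16, 23, 30; the last is September 30.
1 April 2019 is a Monday, so the first Sunday is April 7 and the third is April 21.
Daylight saving runs 30 September 2018 – 21 April 2019; 16 April 2019 is inside that window, so Othora Sector is at UTC+04:00.
03:30 Othora Sector − 4h = 23:30 UTC (rolling into the previous day, 15 April 2019).
1 April 2019 is a Monday, so the first Sunday is April 7 and the fourth is April 28.
1 October 2019 is a Tuesday, so Saturdays fall on 5, 12, 19, 26; the last is October 26.
At the standard offset (UTC−06:00), 23:30 UTC − 6h = 17:30 Ulium Sector standard time.
Daylight saving runs 28 April – 26 October; the standard-time date in Ulium Sector, 15 April 2019, is outside that window, so Ulium Sector is on standard time at UTC−06:00.
23:30 UTC − 6h = 17:30 Ulium Sector.

17:30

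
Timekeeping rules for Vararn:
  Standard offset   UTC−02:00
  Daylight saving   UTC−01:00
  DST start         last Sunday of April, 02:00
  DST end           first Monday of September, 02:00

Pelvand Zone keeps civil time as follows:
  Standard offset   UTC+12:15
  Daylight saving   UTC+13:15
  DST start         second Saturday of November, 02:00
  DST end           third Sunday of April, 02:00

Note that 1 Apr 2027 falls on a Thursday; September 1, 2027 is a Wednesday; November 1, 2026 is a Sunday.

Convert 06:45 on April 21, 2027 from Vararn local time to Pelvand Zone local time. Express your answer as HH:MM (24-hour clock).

21:00

1 April 2027 is a Thursday, so Sundays fall on 4, 11, 18, 25; the last is April 25.
1 September 2027 is a Wednesday, so the first Monday is September 6.
April 21, 2027 does not fall between 25 April and 6 September, so daylight saving is not in effect and Vararn is at UTC−02:00.
06:45 Vararn + 2h = 08:45 UTC.
1 November 2026 is a Sunday, so the first Saturday is November 7 and the second is November 14.
1 April 2027 is a Thursday, so the first Sunday is April 4 and the third is April 18.
At the standard offset (UTC+12:15), 08:45 UTC + 12h15m = 21:00 Pelvand Zone standard time.
Daylight saving runs 14 November 2026 – 18 April 2027; the standard-time date in Pelvand Zone, April 21, 2027, is outside that window, so Pelvand Zone is on standard time at UTC+12:15.
08:45 UTC + 12h15m = 21:00 Pelvand Zone.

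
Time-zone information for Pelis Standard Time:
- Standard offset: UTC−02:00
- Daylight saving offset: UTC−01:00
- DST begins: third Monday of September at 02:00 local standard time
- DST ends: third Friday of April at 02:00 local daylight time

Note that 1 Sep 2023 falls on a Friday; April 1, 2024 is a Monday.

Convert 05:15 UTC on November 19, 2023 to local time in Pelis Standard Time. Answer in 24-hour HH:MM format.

04:15

1 September 2023 is a Friday, so the first Monday is September 4 and the third is September 18.
1 April 2024 is a Monday, so the first Friday is April 5 and the third is April 19.
At the standard offset (UTC−02:00), 05:15 UTC − 2h = 03:15 Pelis Standard Time standard time.
The standard-time date in Pelis Standard Time, November 19, 2023, lies within the daylight-saving period (18 September 2023 – 19 April 2024), so Pelis Standard Time is on daylight time, UTC−01:00.
05:15 UTC − 1h = 04:15 local.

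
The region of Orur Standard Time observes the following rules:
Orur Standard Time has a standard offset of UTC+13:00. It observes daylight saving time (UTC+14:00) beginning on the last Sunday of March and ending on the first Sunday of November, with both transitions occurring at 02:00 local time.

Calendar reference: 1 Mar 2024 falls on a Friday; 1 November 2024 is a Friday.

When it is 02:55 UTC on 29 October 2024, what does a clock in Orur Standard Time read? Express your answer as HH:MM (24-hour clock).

16:55

1 March 2024 is a Friday, so Sundays fall on 3, 10, 17, 24, 31; the last is March 31.
1 November 2024 is a Friday, so the first Sunday is November 3.
At the standard offset (UTC+13:00), 02:55 UTC + 13h = 15:55 Orur Standard Time standard time.
The standard-time date in Orur Standard Time, 29 October 2024, falls between 31 March and 3 November, so daylight saving is in effect and Orur Standard Time is at UTC+14:00.
02:55 UTC + 14h = 16:55 local.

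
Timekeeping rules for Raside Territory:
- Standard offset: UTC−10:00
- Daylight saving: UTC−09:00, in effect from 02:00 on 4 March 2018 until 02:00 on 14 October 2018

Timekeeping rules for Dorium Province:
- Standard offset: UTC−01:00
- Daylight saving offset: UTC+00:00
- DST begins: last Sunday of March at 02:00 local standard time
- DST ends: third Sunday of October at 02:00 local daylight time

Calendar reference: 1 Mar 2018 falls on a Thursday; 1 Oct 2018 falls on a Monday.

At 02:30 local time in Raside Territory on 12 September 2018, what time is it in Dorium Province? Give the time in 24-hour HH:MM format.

11:30

12 September 2018 lies within the daylight-saving period (4 March – 14 October), so Raside Territory is on daylight time, UTC−09:00.
02:30 Raside Territory + 9h = 11:30 UTC.
1 March 2018 is a Thursday, so Sundays fall on 4, 11, 18, 25; the last is March 25.
1 October 2018 is a Monday, so the first Sunday is October 7 and the third is October 21.
At the standard offset (UTC−01:00), 11:30 UTC − 1h = 10:30 Dorium Province standard time.
Daylight saving runs 25 March – 21 October; the standard-time date in Dorium Province, 12 September 2018, is inside that window, so Dorium Province is at UTC+00:00.
11:30 UTC + 0h = 11:30 Dorium Province.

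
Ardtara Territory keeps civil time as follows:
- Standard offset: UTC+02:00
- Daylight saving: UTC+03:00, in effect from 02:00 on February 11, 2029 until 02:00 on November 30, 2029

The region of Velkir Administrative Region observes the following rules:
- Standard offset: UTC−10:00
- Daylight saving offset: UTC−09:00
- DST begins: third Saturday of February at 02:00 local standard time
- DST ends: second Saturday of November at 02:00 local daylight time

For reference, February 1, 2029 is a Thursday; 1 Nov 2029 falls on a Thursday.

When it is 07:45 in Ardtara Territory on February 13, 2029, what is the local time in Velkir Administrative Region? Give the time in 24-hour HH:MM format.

18:45

February 13, 2029 lies within the daylight-saving period (11 February – 30 November), so Ardtara Territory is on daylight time, UTC+03:00.
07:45 Ardtara Territory − 3h = 04:45 UTC.
1 February 2029 is a Thursday, so the first Saturday is February 3 and the third is February 17.
1 November 2029 is a Thursday, so the first Saturday is November 3 and the second is November 10.
At the standard offset (UTC−10:00), 04:45 UTC − 10h = 18:45 Velkir Administrative Region standard time (rolling into the previous day, 12 February 2029).
The standard-time date in Velkir Administrative Region, February 12, 2029, is outside the daylight-saving period (17 February – 10 November), so Velkir Administrative Region is on standard time, UTC−10:00.
04:45 UTC − 10h = 18:45 Velkir Administrative Region (rolling into the previous day, 12 February 2029).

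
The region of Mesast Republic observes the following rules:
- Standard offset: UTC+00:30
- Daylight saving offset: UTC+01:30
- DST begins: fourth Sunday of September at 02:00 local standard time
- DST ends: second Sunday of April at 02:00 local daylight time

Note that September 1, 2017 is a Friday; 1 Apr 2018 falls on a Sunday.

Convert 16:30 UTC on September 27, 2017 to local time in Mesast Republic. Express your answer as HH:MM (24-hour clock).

1 September 2017 is a Friday, so the first Sunday is September 3 and the fourth is September 24.
1 April 2018 is a Sunday, so the first Sunday is April 1 and the second is April 8.
At the standard offset (UTC+00:30), 16:30 UTC + 0h30m = 17:00 Mesast Republic standard time.
The standard-time date in Mesast Republic, September 27, 2017, lies within the daylight-saving period (24 September 2017 – 8 April 2018), so Mesast Republic is on daylight time, UTC+01:30.
16:30 UTC + 1h30m = 18:00 local.

18:00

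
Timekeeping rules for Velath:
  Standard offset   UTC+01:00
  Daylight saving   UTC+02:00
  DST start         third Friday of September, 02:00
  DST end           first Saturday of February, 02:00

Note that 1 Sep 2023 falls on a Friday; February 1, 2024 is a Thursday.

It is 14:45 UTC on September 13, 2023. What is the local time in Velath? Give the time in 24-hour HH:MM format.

15:45

1 September 2023 is a Friday, so the first Friday is September 1 and the third is September 15.
1 February 2024 is a Thursday, so the first Saturday is February 3.
At the standard offset (UTC+01:00), 14:45 UTC + 1h = 15:45 Velath standard time.
The standard-time date in Velath, September 13, 2023, does not fall between 15 September 2023 and 3 February 2024, so daylight saving is not in effect and Velath is at UTC+01:00.
14:45 UTC + 1h = 15:45 local.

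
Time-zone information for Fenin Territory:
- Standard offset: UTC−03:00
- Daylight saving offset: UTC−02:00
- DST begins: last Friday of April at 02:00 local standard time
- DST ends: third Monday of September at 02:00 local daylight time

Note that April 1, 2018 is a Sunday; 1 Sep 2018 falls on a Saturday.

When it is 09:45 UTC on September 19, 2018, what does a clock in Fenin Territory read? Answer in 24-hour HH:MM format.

06:45

1 April 2018 is a Sunday, so Fridays fall on 6, 13, 20, 27; the last is April 27.
1 September 2018 is a Saturday, so the first Monday is September 3 and the third is September 17.
At the standard offset (UTC−03:00), 09:45 UTC − 3h = 06:45 Fenin Territory standard time.
The standard-time date in Fenin Territory, September 19, 2018, is outside the daylight-saving period (27 April – 17 September), so Fenin Territory is on standard time, UTC−03:00.
09:45 UTC − 3h = 06:45 local.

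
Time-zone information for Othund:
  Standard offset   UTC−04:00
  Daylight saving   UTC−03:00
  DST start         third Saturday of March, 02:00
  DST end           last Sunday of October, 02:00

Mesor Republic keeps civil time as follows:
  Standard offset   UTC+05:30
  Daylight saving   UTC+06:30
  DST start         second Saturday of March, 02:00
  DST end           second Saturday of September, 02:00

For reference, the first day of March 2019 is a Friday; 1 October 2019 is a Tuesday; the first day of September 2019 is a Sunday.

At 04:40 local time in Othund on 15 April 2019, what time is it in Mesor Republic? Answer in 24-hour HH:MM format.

1 March 2019 is a Friday, so the first Saturday is March 2 and the third is March 16.
1 October 2019 is a Tuesday, so Sundays fall on 6, 13, 20, 27; the last is October 27.
15 April 2019 lies within the daylight-saving period (16 March – 27 October), so Othund is on daylight time, UTC−03:00.
04:40 Othund + 3h = 07:40 UTC.
1 March 2019 is a Friday, so the first Saturday is March 2 and the second is March 9.
1 September 2019 is a Sunday, so the first Saturday is September 7 and the second is September 14.
At the standard offset (UTC+05:30), 07:40 UTC + 5h30m = 13:10 Mesor Republic standard time.
The standard-time date in Mesor Republic, 15 April 2019, falls between 9 March and 14 September, so daylight saving is in effect and Mesor Republic is at UTC+06:30.
07:40 UTC + 6h30m = 14:10 Mesor Republic.

14:10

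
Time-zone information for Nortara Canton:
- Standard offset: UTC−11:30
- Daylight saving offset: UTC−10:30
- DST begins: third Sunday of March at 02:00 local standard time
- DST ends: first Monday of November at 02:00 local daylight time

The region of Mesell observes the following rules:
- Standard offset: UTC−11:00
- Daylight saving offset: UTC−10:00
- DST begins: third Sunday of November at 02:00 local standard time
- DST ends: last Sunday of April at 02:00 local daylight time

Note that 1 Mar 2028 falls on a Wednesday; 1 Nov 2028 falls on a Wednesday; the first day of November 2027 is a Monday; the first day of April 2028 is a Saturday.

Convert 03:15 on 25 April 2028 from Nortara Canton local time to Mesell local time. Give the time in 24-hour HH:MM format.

03:45

1 March 2028 is a Wednesday, so the first Sunday is March 5 and the third is March 19.
1 November 2028 is a Wednesday, so the first Monday is November 6.
25 April 2028 lies within the daylight-saving period (19 March – 6 November), so Nortara Canton is on daylight time, UTC−10:30.
03:15 Nortara Canton + 10h30m = 13:45 UTC.
1 November 2027 is a Monday, so the first Sunday is November 7 and the third is November 21.
1 April 2028 is a Saturday, so Sundays fall on 2, 9, 16, 23, 30; the last is April 30.
At the standard offset (UTC−11:00), 13:45 UTC − 11h = 02:45 Mesell standard time.
Daylight saving runs 21 November 2027 – 30 April 2028; the standard-time date in Mesell, 25 April 2028, is inside that window, so Mesell is at UTC−10:00.
13:45 UTC − 10h = 03:45 Mesell.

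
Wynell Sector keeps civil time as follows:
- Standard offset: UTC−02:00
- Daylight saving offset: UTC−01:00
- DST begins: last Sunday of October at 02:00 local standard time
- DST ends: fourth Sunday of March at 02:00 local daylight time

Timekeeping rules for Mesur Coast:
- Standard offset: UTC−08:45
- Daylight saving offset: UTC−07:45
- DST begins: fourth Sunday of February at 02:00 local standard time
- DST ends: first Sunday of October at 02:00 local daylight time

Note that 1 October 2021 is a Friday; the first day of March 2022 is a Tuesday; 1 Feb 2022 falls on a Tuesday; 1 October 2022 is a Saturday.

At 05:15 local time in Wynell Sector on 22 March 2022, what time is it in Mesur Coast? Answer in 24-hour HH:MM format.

1 October 2021 is a Friday, so Sundays fall on 3, 10, 17, 24, 31; the last is October 31.
1 March 2022 is a Tuesday, so the first Sunday is March 6 and the fourth is March 27.
Daylight saving runs 31 October 2021 – 27 March 2022; 22 March 2022 is inside that window, so Wynell Sector is at UTC−01:00.
05:15 Wynell Sector + 1h = 06:15 UTC.
1 February 2022 is a Tuesday, so the first Sunday is February 6 and the fourth is February 27.
1 October 2022 is a Saturday, so the first Sunday is October 2.
At the standard offset (UTC−08:45), 06:15 UTC − 8h45m = 21:30 Mesur Coast standard time (rolling into the previous day, 21 March 2022).
The standard-time date in Mesur Coast, 21 March 2022, lies within the daylight-saving period (27 February – 2 October), so Mesur Coast is on daylight time, UTC−07:45.
06:15 UTC − 7h45m = 22:30 Mesur Coast (rolling into the previous day, 21 March 2022).

22:30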